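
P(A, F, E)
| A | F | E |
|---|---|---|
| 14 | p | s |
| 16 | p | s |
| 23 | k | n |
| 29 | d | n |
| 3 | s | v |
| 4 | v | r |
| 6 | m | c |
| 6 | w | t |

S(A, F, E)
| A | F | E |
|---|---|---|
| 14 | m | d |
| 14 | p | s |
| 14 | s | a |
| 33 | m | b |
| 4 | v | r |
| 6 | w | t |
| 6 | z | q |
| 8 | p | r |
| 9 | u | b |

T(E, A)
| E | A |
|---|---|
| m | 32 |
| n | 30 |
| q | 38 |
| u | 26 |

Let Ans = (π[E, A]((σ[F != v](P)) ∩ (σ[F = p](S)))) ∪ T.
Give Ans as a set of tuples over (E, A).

Filtering on F != v leaves {(14, p, s), (16, p, s), (23, k, n), (29, d, n), (3, s, v), (6, m, c), (6, w, t)}.
Filtering on F = p leaves {(14, p, s), (8, p, r)}.
Set intersection of the two operands is {(14, p, s)}.
Keep only column(s) E, A: {(s, 14)}
Set union of the two operands is {(m, 32), (n, 30), (q, 38), (s, 14), (u, 26)}.

{(m, 32), (n, 30), (q, 38), (s, 14), (u, 26)}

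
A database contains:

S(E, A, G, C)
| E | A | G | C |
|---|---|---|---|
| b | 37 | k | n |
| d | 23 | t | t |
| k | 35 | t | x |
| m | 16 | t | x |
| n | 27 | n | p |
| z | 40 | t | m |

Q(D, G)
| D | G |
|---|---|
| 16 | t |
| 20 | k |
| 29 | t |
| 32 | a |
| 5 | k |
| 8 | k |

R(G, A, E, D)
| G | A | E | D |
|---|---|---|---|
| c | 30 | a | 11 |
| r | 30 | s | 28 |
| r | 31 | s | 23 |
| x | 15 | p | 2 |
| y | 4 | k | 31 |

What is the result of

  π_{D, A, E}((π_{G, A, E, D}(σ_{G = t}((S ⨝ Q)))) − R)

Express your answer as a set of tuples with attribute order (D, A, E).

Natural join on G: {(b, 37, k, n, 20), (b, 37, k, n, 5), (b, 37, k, n, 8), (d, 23, t, t, 16), (d, 23, t, t, 29), (k, 35, t, x, 16), (k, 35, t, x, 29), (m, 16, t, x, 16), (m, 16, t, x, 29), (z, 40, t, m, 16), (z, 40, t, m, 29)}
σ[G = t]: keep tuples satisfying G = t → {(d, 23, t, t, 16), (d, 23, t, t, 29), (k, 35, t, x, 16), (k, 35, t, x, 29), (m, 16, t, x, 16), (m, 16, t, x, 29), (z, 40, t, m, 16), (z, 40, t, m, 29)}
π[G, A, E, D]: project onto (G, A, E, D) → {(t, 16, m, 16), (t, 16, m, 29), (t, 23, d, 16), (t, 23, d, 29), (t, 35, k, 16), (t, 35, k, 29), (t, 40, z, 16), (t, 40, z, 29)}
Taking the difference: {(t, 16, m, 16), (t, 16, m, 29), (t, 23, d, 16), (t, 23, d, 29), (t, 35, k, 16), (t, 35, k, 29), (t, 40, z, 16), (t, 40, z, 29)}
π[D, A, E]: project onto (D, A, E) → {(16, 16, m), (16, 23, d), (16, 35, k), (16, 40, z), (29, 16, m), (29, 23, d), (29, 35, k), (29, 40, z)}

{(16, 16, m), (16, 23, d), (16, 35, k), (16, 40, z), (29, 16, m), (29, 23, d), (29, 35, k), (29, 40, z)}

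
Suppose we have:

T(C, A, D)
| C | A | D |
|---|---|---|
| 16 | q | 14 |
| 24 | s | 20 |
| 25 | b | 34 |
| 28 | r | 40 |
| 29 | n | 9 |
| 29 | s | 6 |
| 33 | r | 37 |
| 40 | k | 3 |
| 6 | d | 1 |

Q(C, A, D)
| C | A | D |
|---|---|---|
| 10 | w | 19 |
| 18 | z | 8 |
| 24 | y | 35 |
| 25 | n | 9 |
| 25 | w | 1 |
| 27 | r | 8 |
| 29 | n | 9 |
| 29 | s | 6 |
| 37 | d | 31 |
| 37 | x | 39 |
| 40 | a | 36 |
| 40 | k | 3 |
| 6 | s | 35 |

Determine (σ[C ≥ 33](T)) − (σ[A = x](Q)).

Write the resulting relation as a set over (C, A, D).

{(33, r, 37), (40, k, 3)}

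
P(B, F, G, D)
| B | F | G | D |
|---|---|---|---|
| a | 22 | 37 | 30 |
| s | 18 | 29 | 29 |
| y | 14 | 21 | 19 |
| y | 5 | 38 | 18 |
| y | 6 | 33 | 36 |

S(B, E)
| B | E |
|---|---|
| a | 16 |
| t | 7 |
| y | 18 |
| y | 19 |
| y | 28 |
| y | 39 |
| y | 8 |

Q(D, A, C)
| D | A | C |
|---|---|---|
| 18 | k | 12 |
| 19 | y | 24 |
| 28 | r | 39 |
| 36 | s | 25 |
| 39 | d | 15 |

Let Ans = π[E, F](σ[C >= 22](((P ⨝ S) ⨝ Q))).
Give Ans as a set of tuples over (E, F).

P ⋈ S (natural join on B): {(a, 22, 37, 30, 16), (y, 14, 21, 19, 18), (y, 14, 21, 19, 19), (y, 14, 21, 19, 28), (y, 14, 21, 19, 39), (y, 14, 21, 19, 8), (y, 5, 38, 18, 18), (y, 5, 38, 18, 19), (y, 5, 38, 18, 28), (y, 5, 38, 18, 39), (y, 5, 38, 18, 8), (y, 6, 33, 36, 18), (y, 6, 33, 36, 19), (y, 6, 33, 36, 28), (y, 6, 33, 36, 39), (y, 6, 33, 36, 8)}
(P ⨝ S) ⋈ Q (natural join on D): {(y, 14, 21, 19, 18, y, 24), (y, 14, 21, 19, 19, y, 24), (y, 14, 21, 19, 28, y, 24), (y, 14, 21, 19, 39, y, 24), (y, 14, 21, 19, 8, y, 24), (y, 5, 38, 18, 18, k, 12), (y, 5, 38, 18, 19, k, 12), (y, 5, 38, 18, 28, k, 12), (y, 5, 38, 18, 39, k, 12), (y, 5, 38, 18, 8, k, 12), (y, 6, 33, 36, 18, s, 25), (y, 6, 33, 36, 19, s, 25), (y, 6, 33, 36, 28, s, 25), (y, 6, 33, 36, 39, s, 25), (y, 6, 33, 36, 8, s, 25)}
σ[C >= 22]: keep tuples satisfying C >= 22 → {(y, 14, 21, 19, 18, y, 24), (y, 14, 21, 19, 19, y, 24), (y, 14, 21, 19, 28, y, 24), (y, 14, 21, 19, 39, y, 24), (y, 14, 21, 19, 8, y, 24), (y, 6, 33, 36, 18, s, 25), (y, 6, 33, 36, 19, s, 25), (y, 6, 33, 36, 28, s, 25), (y, 6, 33, 36, 39, s, 25), (y, 6, 33, 36, 8, s, 25)}
π[E, F]: project onto (E, F) → {(18, 14), (18, 6), (19, 14), (19, 6), (28, 14), (28, 6), (39, 14), (39, 6), (8, 14), (8, 6)}

{(18, 14), (18, 6), (19, 14), (19, 6), (28, 14), (28, 6), (39, 14), (39, 6), (8, 14), (8, 6)}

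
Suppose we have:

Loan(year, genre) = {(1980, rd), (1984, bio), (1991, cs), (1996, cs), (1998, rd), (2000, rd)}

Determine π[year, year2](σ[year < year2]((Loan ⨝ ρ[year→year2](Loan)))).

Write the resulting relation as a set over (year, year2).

ρ[year→year2]: schema becomes (year2, genre); tuples unchanged.
Joining Loan and ρ[year→year2](Loan) on genre yields {(1980, rd, 1980), (1980, rd, 1998), (1980, rd, 2000), (1984, bio, 1984), (1991, cs, 1991), (1991, cs, 1996), (1996, cs, 1991), (1996, cs, 1996), (1998, rd, 1980), (1998, rd, 1998), (1998, rd, 2000), (2000, rd, 1980), (2000, rd, 1998), (2000, rd, 2000)}.
Selection year < year2: {(1980, rd, 1998), (1980, rd, 2000), (1991, cs, 1996), (1998, rd, 2000)}
Projecting to year, year2: {(1980, 1998), (1980, 2000), (1991, 1996), (1998, 2000)}

{(1980, 1998), (1980, 2000), (1991, 1996), (1998, 2000)}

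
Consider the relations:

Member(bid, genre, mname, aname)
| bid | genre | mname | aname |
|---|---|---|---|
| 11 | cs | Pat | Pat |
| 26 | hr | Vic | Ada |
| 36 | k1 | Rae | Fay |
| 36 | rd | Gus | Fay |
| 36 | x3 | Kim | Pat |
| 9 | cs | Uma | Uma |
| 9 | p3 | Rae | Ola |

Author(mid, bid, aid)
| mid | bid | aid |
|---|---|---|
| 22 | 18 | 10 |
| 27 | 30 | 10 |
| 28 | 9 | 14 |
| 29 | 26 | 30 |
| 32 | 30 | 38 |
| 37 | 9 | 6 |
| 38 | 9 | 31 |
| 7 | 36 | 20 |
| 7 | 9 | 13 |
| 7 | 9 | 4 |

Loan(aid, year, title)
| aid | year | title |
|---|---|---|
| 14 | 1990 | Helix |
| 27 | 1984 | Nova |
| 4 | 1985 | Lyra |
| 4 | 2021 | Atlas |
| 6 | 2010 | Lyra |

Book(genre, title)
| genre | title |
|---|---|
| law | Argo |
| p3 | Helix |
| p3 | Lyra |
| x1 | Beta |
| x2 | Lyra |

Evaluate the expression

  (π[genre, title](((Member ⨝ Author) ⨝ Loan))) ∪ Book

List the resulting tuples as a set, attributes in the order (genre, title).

{(cs, Atlas), (cs, Helix), (cs, Lyra), (law, Argo), (p3, Atlas), (p3, Helix), (p3, Lyra), (x1, Beta), (x2, Lyra)}

Joining Member and Author on bid yields {(26, hr, Vic, Ada, 29, 30), (36, k1, Rae, Fay, 7, 20), (36, rd, Gus, Fay, 7, 20), (36, x3, Kim, Pat, 7, 20), (9, cs, Uma, Uma, 28, 14), (9, cs, Uma, Uma, 37, 6), (9, cs, Uma, Uma, 38, 31), (9, cs, Uma, Uma, 7, 13), (9, cs, Uma, Uma, 7, 4), (9, p3, Rae, Ola, 28, 14), (9, p3, Rae, Ola, 37, 6), (9, p3, Rae, Ola, 38, 31), (9, p3, Rae, Ola, 7, 13), (9, p3, Rae, Ola, 7, 4)}.
Joining (Member ⨝ Author) and Loan on aid yields {(9, cs, Uma, Uma, 28, 14, 1990, Helix), (9, cs, Uma, Uma, 37, 6, 2010, Lyra), (9, cs, Uma, Uma, 7, 4, 1985, Lyra), (9, cs, Uma, Uma, 7, 4, 2021, Atlas), (9, p3, Rae, Ola, 28, 14, 1990, Helix), (9, p3, Rae, Ola, 37, 6, 2010, Lyra), (9, p3, Rae, Ola, 7, 4, 1985, Lyra), (9, p3, Rae, Ola, 7, 4, 2021, Atlas)}.
π_{genre, title} gives {(cs, Atlas), (cs, Helix), (cs, Lyra), (p3, Atlas), (p3, Helix), (p3, Lyra)} (2 duplicate(s) eliminated).
Union: {(cs, Atlas), (cs, Helix), (cs, Lyra), (p3, Atlas), (p3, Helix), (p3, Lyra)} with {(law, Argo), (p3, Helix), (p3, Lyra), (x1, Beta), (x2, Lyra)} → {(cs, Atlas), (cs, Helix), (cs, Lyra), (law, Argo), (p3, Atlas), (p3, Helix), (p3, Lyra), (x1, Beta), (x2, Lyra)}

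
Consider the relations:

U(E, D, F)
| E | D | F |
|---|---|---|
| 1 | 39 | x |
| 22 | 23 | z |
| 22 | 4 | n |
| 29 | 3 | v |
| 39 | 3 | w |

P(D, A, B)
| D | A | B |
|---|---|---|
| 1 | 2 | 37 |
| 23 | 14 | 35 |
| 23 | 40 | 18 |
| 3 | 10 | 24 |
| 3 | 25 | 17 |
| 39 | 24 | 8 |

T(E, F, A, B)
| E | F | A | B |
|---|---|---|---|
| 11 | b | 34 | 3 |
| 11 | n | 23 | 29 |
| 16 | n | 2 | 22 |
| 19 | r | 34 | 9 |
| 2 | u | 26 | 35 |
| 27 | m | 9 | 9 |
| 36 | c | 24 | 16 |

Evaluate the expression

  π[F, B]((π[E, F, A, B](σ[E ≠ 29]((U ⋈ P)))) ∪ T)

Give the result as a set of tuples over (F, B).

{(b, 3), (c, 16), (m, 9), (n, 22), (n, 29), (r, 9), (u, 35), (w, 17), (w, 24), (x, 8), (z, 18), (z, 35)}

U ⋈ P (natural join on D): {(1, 39, x, 24, 8), (22, 23, z, 14, 35), (22, 23, z, 40, 18), (29, 3, v, 10, 24), (29, 3, v, 25, 17), (39, 3, w, 10, 24), (39, 3, w, 25, 17)}
Apply σ_{E ≠ 29}; surviving tuples: {(1, 39, x, 24, 8), (22, 23, z, 14, 35), (22, 23, z, 40, 18), (39, 3, w, 10, 24), (39, 3, w, 25, 17)}
π_{E, F, A, B} gives {(1, x, 24, 8), (22, z, 14, 35), (22, z, 40, 18), (39, w, 10, 24), (39, w, 25, 17)}.
Taking the union: {(1, x, 24, 8), (11, b, 34, 3), (11, n, 23, 29), (16, n, 2, 22), (19, r, 34, 9), (2, u, 26, 35), (22, z, 14, 35), (22, z, 40, 18), (27, m, 9, 9), (36, c, 24, 16), (39, w, 10, 24), (39, w, 25, 17)}
π_{F, B} gives {(b, 3), (c, 16), (m, 9), (n, 22), (n, 29), (r, 9), (u, 35), (w, 17), (w, 24), (x, 8), (z, 18), (z, 35)}.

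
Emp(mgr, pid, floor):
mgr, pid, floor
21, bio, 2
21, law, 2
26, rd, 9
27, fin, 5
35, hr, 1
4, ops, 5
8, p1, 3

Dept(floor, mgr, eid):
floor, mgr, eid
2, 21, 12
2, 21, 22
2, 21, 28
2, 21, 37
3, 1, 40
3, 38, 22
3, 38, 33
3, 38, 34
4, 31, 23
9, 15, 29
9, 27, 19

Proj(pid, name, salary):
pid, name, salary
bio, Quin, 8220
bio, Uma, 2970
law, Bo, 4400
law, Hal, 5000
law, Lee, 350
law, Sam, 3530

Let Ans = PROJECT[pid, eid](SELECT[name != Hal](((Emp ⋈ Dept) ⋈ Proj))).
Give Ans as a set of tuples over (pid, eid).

{(bio, 12), (bio, 22), (bio, 28), (bio, 37), (law, 12), (law, 22), (law, 28), (law, 37)}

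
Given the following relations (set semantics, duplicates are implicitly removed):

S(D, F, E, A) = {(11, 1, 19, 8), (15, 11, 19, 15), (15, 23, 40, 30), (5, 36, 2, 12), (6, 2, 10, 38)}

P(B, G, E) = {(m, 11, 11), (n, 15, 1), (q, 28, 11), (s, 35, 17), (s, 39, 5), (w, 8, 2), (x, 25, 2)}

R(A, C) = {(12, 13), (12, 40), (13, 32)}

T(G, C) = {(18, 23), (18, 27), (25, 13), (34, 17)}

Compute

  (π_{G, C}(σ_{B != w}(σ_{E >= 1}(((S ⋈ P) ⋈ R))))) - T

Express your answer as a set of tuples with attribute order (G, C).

{(25, 40)}

S ⋈ P (natural join on E): {(5, 36, 2, 12, w, 8), (5, 36, 2, 12, x, 25)}
(S ⋈ P) ⋈ R (natural join on A): {(5, 36, 2, 12, w, 8, 13), (5, 36, 2, 12, w, 8, 40), (5, 36, 2, 12, x, 25, 13), (5, 36, 2, 12, x, 25, 40)}
Apply σ_{E >= 1}; surviving tuples: {(5, 36, 2, 12, w, 8, 13), (5, 36, 2, 12, w, 8, 40), (5, 36, 2, 12, x, 25, 13), (5, 36, 2, 12, x, 25, 40)}
Apply σ_{B != w}; surviving tuples: {(5, 36, 2, 12, x, 25, 13), (5, 36, 2, 12, x, 25, 40)}
Projecting to G, C: {(25, 13), (25, 40)}
Taking the difference: {(25, 40)}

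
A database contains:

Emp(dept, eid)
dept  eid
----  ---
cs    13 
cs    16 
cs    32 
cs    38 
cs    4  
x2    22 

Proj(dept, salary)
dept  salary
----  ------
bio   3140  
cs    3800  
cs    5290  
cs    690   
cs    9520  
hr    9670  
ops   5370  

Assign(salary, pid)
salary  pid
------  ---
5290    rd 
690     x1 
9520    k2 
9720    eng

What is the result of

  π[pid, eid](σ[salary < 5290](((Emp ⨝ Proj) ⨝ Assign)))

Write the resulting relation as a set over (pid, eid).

{(x1, 13), (x1, 16), (x1, 32), (x1, 38), (x1, 4)}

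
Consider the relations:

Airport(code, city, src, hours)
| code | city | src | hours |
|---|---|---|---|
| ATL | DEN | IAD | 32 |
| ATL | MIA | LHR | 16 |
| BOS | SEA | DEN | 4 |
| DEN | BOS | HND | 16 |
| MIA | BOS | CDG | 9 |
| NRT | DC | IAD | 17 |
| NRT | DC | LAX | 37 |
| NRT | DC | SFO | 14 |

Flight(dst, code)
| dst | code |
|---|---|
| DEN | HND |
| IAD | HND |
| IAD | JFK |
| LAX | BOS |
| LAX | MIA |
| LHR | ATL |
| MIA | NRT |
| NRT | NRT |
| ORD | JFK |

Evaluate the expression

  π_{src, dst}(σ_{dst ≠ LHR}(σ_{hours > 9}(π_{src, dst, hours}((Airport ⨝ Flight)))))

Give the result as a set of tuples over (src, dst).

Airport ⋈ Flight (natural join on code): {(ATL, DEN, IAD, 32, LHR), (ATL, MIA, LHR, 16, LHR), (BOS, SEA, DEN, 4, LAX), (MIA, BOS, CDG, 9, LAX), (NRT, DC, IAD, 17, MIA), (NRT, DC, IAD, 17, NRT), (NRT, DC, LAX, 37, MIA), (NRT, DC, LAX, 37, NRT), (NRT, DC, SFO, 14, MIA), (NRT, DC, SFO, 14, NRT)}
Projecting to src, dst, hours: {(CDG, LAX, 9), (DEN, LAX, 4), (IAD, LHR, 32), (IAD, MIA, 17), (IAD, NRT, 17), (LAX, MIA, 37), (LAX, NRT, 37), (LHR, LHR, 16), (SFO, MIA, 14), (SFO, NRT, 14)}
σ[hours > 9]: keep tuples satisfying hours > 9 → {(IAD, LHR, 32), (IAD, MIA, 17), (IAD, NRT, 17), (LAX, MIA, 37), (LAX, NRT, 37), (LHR, LHR, 16), (SFO, MIA, 14), (SFO, NRT, 14)}
σ[dst ≠ LHR]: keep tuples satisfying dst ≠ LHR → {(IAD, MIA, 17), (IAD, NRT, 17), (LAX, MIA, 37), (LAX, NRT, 37), (SFO, MIA, 14), (SFO, NRT, 14)}
Projecting to src, dst: {(IAD, MIA), (IAD, NRT), (LAX, MIA), (LAX, NRT), (SFO, MIA), (SFO, NRT)}

{(IAD, MIA), (IAD, NRT), (LAX, MIA), (LAX, NRT), (SFO, MIA), (SFO, NRT)}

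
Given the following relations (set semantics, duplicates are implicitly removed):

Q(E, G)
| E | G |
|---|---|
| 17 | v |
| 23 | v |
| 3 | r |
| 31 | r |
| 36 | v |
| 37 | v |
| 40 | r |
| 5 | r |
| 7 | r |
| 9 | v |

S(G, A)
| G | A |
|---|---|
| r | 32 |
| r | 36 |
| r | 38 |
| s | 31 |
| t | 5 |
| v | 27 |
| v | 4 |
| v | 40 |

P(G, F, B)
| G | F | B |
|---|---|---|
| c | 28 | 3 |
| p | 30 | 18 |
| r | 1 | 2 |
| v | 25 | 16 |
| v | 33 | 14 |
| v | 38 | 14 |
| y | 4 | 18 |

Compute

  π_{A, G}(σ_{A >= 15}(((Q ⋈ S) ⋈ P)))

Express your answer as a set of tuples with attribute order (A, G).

{(27, v), (32, r), (36, r), (38, r), (40, v)}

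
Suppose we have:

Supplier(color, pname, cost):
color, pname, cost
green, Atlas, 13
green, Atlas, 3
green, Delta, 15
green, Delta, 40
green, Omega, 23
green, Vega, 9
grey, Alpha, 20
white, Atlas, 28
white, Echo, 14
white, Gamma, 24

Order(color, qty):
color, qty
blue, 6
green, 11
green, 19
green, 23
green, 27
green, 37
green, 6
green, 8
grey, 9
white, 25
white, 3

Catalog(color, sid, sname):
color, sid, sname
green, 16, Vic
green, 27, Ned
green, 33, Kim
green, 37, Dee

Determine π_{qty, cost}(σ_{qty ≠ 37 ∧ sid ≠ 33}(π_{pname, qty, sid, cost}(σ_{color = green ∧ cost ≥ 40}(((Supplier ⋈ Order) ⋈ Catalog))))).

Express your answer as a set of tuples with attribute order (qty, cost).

{(11, 40), (19, 40), (23, 40), (27, 40), (6, 40), (8, 40)}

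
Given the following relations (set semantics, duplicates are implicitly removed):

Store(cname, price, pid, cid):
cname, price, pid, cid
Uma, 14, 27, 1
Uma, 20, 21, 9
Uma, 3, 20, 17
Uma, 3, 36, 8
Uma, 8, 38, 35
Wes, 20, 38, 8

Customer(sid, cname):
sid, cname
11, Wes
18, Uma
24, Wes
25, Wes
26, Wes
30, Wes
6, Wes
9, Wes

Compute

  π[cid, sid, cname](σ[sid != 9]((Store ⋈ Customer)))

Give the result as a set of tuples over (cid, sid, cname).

Natural join on cname: {(Uma, 14, 27, 1, 18), (Uma, 20, 21, 9, 18), (Uma, 3, 20, 17, 18), (Uma, 3, 36, 8, 18), (Uma, 8, 38, 35, 18), (Wes, 20, 38, 8, 11), (Wes, 20, 38, 8, 24), (Wes, 20, 38, 8, 25), (Wes, 20, 38, 8, 26), (Wes, 20, 38, 8, 30), (Wes, 20, 38, 8, 6), (Wes, 20, 38, 8, 9)}
σ[sid != 9]: keep tuples satisfying sid != 9 → {(Uma, 14, 27, 1, 18), (Uma, 20, 21, 9, 18), (Uma, 3, 20, 17, 18), (Uma, 3, 36, 8, 18), (Uma, 8, 38, 35, 18), (Wes, 20, 38, 8, 11), (Wes, 20, 38, 8, 24), (Wes, 20, 38, 8, 25), (Wes, 20, 38, 8, 26), (Wes, 20, 38, 8, 30), (Wes, 20, 38, 8, 6)}
Keep only column(s) cid, sid, cname: {(1, 18, Uma), (17, 18, Uma), (35, 18, Uma), (8, 11, Wes), (8, 18, Uma), (8, 24, Wes), (8, 25, Wes), (8, 26, Wes), (8, 30, Wes), (8, 6, Wes), (9, 18, Uma)}

{(1, 18, Uma), (17, 18, Uma), (35, 18, Uma), (8, 11, Wes), (8, 18, Uma), (8, 24, Wes), (8, 25, Wes), (8, 26, Wes), (8, 30, Wes), (8, 6, Wes), (9, 18, Uma)}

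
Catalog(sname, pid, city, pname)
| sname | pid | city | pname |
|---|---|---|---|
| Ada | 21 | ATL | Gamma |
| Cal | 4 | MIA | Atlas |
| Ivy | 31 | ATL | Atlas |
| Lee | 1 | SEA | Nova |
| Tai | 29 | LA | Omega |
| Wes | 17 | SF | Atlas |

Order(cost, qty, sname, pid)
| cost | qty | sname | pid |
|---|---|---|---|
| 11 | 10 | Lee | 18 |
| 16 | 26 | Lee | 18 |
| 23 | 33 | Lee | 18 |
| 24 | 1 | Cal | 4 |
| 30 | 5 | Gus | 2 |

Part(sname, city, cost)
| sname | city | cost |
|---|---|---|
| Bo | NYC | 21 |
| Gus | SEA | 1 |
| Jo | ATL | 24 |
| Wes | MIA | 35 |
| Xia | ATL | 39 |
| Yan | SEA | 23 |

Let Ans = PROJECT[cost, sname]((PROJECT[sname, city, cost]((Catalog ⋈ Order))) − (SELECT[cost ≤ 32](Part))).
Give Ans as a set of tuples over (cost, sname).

Catalog ⋈ Order (natural join on sname, pid): {(Cal, 4, MIA, Atlas, 24, 1)}
Projecting to sname, city, cost: {(Cal, MIA, 24)}
Filtering on cost ≤ 32 leaves {(Bo, NYC, 21), (Gus, SEA, 1), (Jo, ATL, 24), (Yan, SEA, 23)}.
Taking the difference: {(Cal, MIA, 24)}
Projecting to cost, sname: {(24, Cal)}

{(24, Cal)}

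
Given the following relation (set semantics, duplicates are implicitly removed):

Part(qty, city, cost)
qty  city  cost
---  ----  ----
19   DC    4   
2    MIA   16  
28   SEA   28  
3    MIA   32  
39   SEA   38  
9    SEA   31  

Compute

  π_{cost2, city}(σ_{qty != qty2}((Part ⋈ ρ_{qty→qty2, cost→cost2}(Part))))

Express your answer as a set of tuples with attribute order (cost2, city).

{(16, MIA), (28, SEA), (31, SEA), (32, MIA), (38, SEA)}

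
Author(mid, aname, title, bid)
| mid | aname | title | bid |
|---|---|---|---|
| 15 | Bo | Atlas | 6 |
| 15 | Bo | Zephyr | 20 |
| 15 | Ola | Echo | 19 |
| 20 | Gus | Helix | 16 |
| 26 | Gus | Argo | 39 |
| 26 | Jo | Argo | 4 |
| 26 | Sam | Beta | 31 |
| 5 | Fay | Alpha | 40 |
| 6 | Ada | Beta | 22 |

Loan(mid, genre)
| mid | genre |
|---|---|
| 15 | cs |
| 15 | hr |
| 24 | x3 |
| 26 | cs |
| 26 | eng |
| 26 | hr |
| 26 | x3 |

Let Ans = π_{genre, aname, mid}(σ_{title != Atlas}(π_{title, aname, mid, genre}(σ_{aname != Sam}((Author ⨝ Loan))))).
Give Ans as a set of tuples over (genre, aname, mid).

Joining Author and Loan on mid yields {(15, Bo, Atlas, 6, cs), (15, Bo, Atlas, 6, hr), (15, Bo, Zephyr, 20, cs), (15, Bo, Zephyr, 20, hr), (15, Ola, Echo, 19, cs), (15, Ola, Echo, 19, hr), (26, Gus, Argo, 39, cs), (26, Gus, Argo, 39, eng), (26, Gus, Argo, 39, hr), (26, Gus, Argo, 39, x3), (26, Jo, Argo, 4, cs), (26, Jo, Argo, 4, eng), (26, Jo, Argo, 4, hr), (26, Jo, Argo, 4, x3), (26, Sam, Beta, 31, cs), (26, Sam, Beta, 31, eng), (26, Sam, Beta, 31, hr), (26, Sam, Beta, 31, x3)}.
σ[aname != Sam]: keep tuples satisfying aname != Sam → {(15, Bo, Atlas, 6, cs), (15, Bo, Atlas, 6, hr), (15, Bo, Zephyr, 20, cs), (15, Bo, Zephyr, 20, hr), (15, Ola, Echo, 19, cs), (15, Ola, Echo, 19, hr), (26, Gus, Argo, 39, cs), (26, Gus, Argo, 39, eng), (26, Gus, Argo, 39, hr), (26, Gus, Argo, 39, x3), (26, Jo, Argo, 4, cs), (26, Jo, Argo, 4, eng), (26, Jo, Argo, 4, hr), (26, Jo, Argo, 4, x3)}
π[title, aname, mid, genre]: project onto (title, aname, mid, genre) → {(Argo, Gus, 26, cs), (Argo, Gus, 26, eng), (Argo, Gus, 26, hr), (Argo, Gus, 26, x3), (Argo, Jo, 26, cs), (Argo, Jo, 26, eng), (Argo, Jo, 26, hr), (Argo, Jo, 26, x3), (Atlas, Bo, 15, cs), (Atlas, Bo, 15, hr), (Echo, Ola, 15, cs), (Echo, Ola, 15, hr), (Zephyr, Bo, 15, cs), (Zephyr, Bo, 15, hr)}
σ[title != Atlas]: keep tuples satisfying title != Atlas → {(Argo, Gus, 26, cs), (Argo, Gus, 26, eng), (Argo, Gus, 26, hr), (Argo, Gus, 26, x3), (Argo, Jo, 26, cs), (Argo, Jo, 26, eng), (Argo, Jo, 26, hr), (Argo, Jo, 26, x3), (Echo, Ola, 15, cs), (Echo, Ola, 15, hr), (Zephyr, Bo, 15, cs), (Zephyr, Bo, 15, hr)}
π[genre, aname, mid]: project onto (genre, aname, mid) → {(cs, Bo, 15), (cs, Gus, 26), (cs, Jo, 26), (cs, Ola, 15), (eng, Gus, 26), (eng, Jo, 26), (hr, Bo, 15), (hr, Gus, 26), (hr, Jo, 26), (hr, Ola, 15), (x3, Gus, 26), (x3, Jo, 26)}

{(cs, Bo, 15), (cs, Gus, 26), (cs, Jo, 26), (cs, Ola, 15), (eng, Gus, 26), (eng, Jo, 26), (hr, Bo, 15), (hr, Gus, 26), (hr, Jo, 26), (hr, Ola, 15), (x3, Gus, 26), (x3, Jo, 26)}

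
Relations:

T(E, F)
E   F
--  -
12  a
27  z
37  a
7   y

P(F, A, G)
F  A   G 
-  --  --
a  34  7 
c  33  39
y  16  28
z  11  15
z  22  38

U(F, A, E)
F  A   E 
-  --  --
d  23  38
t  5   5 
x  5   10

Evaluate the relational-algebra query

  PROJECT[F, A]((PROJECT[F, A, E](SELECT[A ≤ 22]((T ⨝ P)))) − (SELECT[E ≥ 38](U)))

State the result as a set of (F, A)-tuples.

Natural join on F: {(12, a, 34, 7), (27, z, 11, 15), (27, z, 22, 38), (37, a, 34, 7), (7, y, 16, 28)}
Apply σ_{A ≤ 22}; surviving tuples: {(27, z, 11, 15), (27, z, 22, 38), (7, y, 16, 28)}
π[F, A, E]: project onto (F, A, E) → {(y, 16, 7), (z, 11, 27), (z, 22, 27)}
Apply σ_{E ≥ 38}; surviving tuples: {(d, 23, 38)}
Set difference of the two operands is {(y, 16, 7), (z, 11, 27), (z, 22, 27)}.
π[F, A]: project onto (F, A) → {(y, 16), (z, 11), (z, 22)}

{(y, 16), (z, 11), (z, 22)}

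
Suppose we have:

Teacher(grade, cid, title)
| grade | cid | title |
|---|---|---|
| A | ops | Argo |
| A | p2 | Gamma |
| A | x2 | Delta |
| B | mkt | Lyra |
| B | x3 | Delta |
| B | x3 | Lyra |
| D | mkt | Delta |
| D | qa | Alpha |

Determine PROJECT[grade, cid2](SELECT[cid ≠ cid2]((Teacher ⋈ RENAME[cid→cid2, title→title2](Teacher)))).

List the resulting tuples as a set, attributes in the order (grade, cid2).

{(A, ops), (A, p2), (A, x2), (B, mkt), (B, x3), (D, mkt), (D, qa)}

ρ[cid→cid2, title→title2]: schema becomes (grade, cid2, title2); tuples unchanged.
Joining Teacher and RENAME[cid→cid2, title→title2](Teacher) on grade yields {(A, ops, Argo, ops, Argo), (A, ops, Argo, p2, Gamma), (A, ops, Argo, x2, Delta), (A, p2, Gamma, ops, Argo), (A, p2, Gamma, p2, Gamma), (A, p2, Gamma, x2, Delta), (A, x2, Delta, ops, Argo), (A, x2, Delta, p2, Gamma), (A, x2, Delta, x2, Delta), (B, mkt, Lyra, mkt, Lyra), (B, mkt, Lyra, x3, Delta), (B, mkt, Lyra, x3, Lyra), (B, x3, Delta, mkt, Lyra), (B, x3, Delta, x3, Delta), (B, x3, Delta, x3, Lyra), (B, x3, Lyra, mkt, Lyra), (B, x3, Lyra, x3, Delta), (B, x3, Lyra, x3, Lyra), (D, mkt, Delta, mkt, Delta), (D, mkt, Delta, qa, Alpha), (D, qa, Alpha, mkt, Delta), (D, qa, Alpha, qa, Alpha)}.
Apply σ_{cid ≠ cid2}; surviving tuples: {(A, ops, Argo, p2, Gamma), (A, ops, Argo, x2, Delta), (A, p2, Gamma, ops, Argo), (A, p2, Gamma, x2, Delta), (A, x2, Delta, ops, Argo), (A, x2, Delta, p2, Gamma), (B, mkt, Lyra, x3, Delta), (B, mkt, Lyra, x3, Lyra), (B, x3, Delta, mkt, Lyra), (B, x3, Lyra, mkt, Lyra), (D, mkt, Delta, qa, Alpha), (D, qa, Alpha, mkt, Delta)}
π_{grade, cid2} gives {(A, ops), (A, p2), (A, x2), (B, mkt), (B, x3), (D, mkt), (D, qa)} (5 duplicate(s) eliminated).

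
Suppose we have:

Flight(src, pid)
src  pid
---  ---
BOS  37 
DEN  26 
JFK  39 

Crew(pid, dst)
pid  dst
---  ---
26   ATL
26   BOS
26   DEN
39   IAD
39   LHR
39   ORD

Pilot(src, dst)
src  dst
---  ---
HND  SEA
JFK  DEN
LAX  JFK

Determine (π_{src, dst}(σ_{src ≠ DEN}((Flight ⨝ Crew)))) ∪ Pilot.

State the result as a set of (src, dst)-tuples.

{(HND, SEA), (JFK, DEN), (JFK, IAD), (JFK, LHR), (JFK, ORD), (LAX, JFK)}

Flight ⋈ Crew (natural join on pid): {(DEN, 26, ATL), (DEN, 26, BOS), (DEN, 26, DEN), (JFK, 39, IAD), (JFK, 39, LHR), (JFK, 39, ORD)}
Filtering on src ≠ DEN leaves {(JFK, 39, IAD), (JFK, 39, LHR), (JFK, 39, ORD)}.
Projecting to src, dst: {(JFK, IAD), (JFK, LHR), (JFK, ORD)}
Taking the union: {(HND, SEA), (JFK, DEN), (JFK, IAD), (JFK, LHR), (JFK, ORD), (LAX, JFK)}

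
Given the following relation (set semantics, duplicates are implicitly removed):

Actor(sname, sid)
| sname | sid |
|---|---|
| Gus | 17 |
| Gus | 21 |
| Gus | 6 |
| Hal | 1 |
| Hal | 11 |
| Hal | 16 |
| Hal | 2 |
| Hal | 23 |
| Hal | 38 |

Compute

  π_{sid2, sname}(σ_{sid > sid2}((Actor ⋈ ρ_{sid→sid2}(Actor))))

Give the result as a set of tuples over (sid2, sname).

{(1, Hal), (11, Hal), (16, Hal), (17, Gus), (2, Hal), (23, Hal), (6, Gus)}

ρ[sid→sid2]: schema becomes (sname, sid2); tuples unchanged.
Joining Actor and ρ_{sid→sid2}(Actor) on sname yields {(Gus, 17, 17), (Gus, 17, 21), (Gus, 17, 6), (Gus, 21, 17), (Gus, 21, 21), (Gus, 21, 6), (Gus, 6, 17), (Gus, 6, 21), (Gus, 6, 6), (Hal, 1, 1), (Hal, 1, 11), (Hal, 1, 16), (Hal, 1, 2), (Hal, 1, 23), (Hal, 1, 38), (Hal, 11, 1), (Hal, 11, 11), (Hal, 11, 16), (Hal, 11, 2), (Hal, 11, 23), (Hal, 11, 38), (Hal, 16, 1), (Hal, 16, 11), (Hal, 16, 16), (Hal, 16, 2), (Hal, 16, 23), (Hal, 16, 38), (Hal, 2, 1), (Hal, 2, 11), (Hal, 2, 16), (Hal, 2, 2), (Hal, 2, 23), (Hal, 2, 38), (Hal, 23, 1), (Hal, 23, 11), (Hal, 23, 16), (Hal, 23, 2), (Hal, 23, 23), (Hal, 23, 38), (Hal, 38, 1), (Hal, 38, 11), (Hal, 38, 16), (Hal, 38, 2), (Hal, 38, 23), (Hal, 38, 38)}.
Selection sid > sid2: {(Gus, 17, 6), (Gus, 21, 17), (Gus, 21, 6), (Hal, 11, 1), (Hal, 11, 2), (Hal, 16, 1), (Hal, 16, 11), (Hal, 16, 2), (Hal, 2, 1), (Hal, 23, 1), (Hal, 23, 11), (Hal, 23, 16), (Hal, 23, 2), (Hal, 38, 1), (Hal, 38, 11), (Hal, 38, 16), (Hal, 38, 2), (Hal, 38, 23)}
π_{sid2, sname} gives {(1, Hal), (11, Hal), (16, Hal), (17, Gus), (2, Hal), (23, Hal), (6, Gus)} (11 duplicate(s) eliminated).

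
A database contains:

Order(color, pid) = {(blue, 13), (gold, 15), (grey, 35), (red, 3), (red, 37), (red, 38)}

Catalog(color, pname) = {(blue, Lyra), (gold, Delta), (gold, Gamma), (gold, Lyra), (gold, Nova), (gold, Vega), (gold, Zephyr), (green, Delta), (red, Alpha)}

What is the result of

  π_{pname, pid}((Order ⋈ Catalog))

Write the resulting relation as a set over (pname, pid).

{(Alpha, 3), (Alpha, 37), (Alpha, 38), (Delta, 15), (Gamma, 15), (Lyra, 13), (Lyra, 15), (Nova, 15), (Vega, 15), (Zephyr, 15)}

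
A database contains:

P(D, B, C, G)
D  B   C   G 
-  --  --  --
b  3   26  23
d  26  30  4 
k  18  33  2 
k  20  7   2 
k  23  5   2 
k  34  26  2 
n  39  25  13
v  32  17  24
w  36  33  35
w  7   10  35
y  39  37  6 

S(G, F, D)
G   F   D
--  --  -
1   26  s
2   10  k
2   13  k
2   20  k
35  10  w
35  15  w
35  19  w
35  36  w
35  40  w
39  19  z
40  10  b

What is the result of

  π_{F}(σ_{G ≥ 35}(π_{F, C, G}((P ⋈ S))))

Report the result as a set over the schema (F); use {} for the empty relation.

{10, 15, 19, 36, 40}

P ⋈ S (natural join on D, G): {(k, 18, 33, 2, 10), (k, 18, 33, 2, 13), (k, 18, 33, 2, 20), (k, 20, 7, 2, 10), (k, 20, 7, 2, 13), (k, 20, 7, 2, 20), (k, 23, 5, 2, 10), (k, 23, 5, 2, 13), (k, 23, 5, 2, 20), (k, 34, 26, 2, 10), (k, 34, 26, 2, 13), (k, 34, 26, 2, 20), (w, 36, 33, 35, 10), (w, 36, 33, 35, 15), (w, 36, 33, 35, 19), (w, 36, 33, 35, 36), (w, 36, 33, 35, 40), (w, 7, 10, 35, 10), (w, 7, 10, 35, 15), (w, 7, 10, 35, 19), (w, 7, 10, 35, 36), (w, 7, 10, 35, 40)}
Keep only column(s) F, C, G: {(10, 10, 35), (10, 26, 2), (10, 33, 2), (10, 33, 35), (10, 5, 2), (10, 7, 2), (13, 26, 2), (13, 33, 2), (13, 5, 2), (13, 7, 2), (15, 10, 35), (15, 33, 35), (19, 10, 35), (19, 33, 35), (20, 26, 2), (20, 33, 2), (20, 5, 2), (20, 7, 2), (36, 10, 35), (36, 33, 35), (40, 10, 35), (40, 33, 35)}
Filtering on G ≥ 35 leaves {(10, 10, 35), (10, 33, 35), (15, 10, 35), (15, 33, 35), (19, 10, 35), (19, 33, 35), (36, 10, 35), (36, 33, 35), (40, 10, 35), (40, 33, 35)}.
Keep only column(s) F (5 duplicate(s) eliminated): {10, 15, 19, 36, 40}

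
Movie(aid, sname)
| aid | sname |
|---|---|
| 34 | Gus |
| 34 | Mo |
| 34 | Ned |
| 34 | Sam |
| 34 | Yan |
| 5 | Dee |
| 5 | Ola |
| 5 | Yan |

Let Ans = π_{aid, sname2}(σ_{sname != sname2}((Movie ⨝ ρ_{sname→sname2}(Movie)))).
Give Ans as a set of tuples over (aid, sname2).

{(34, Gus), (34, Mo), (34, Ned), (34, Sam), (34, Yan), (5, Dee), (5, Ola), (5, Yan)}

ρ[sname→sname2]: schema becomes (aid, sname2); tuples unchanged.
Joining Movie and ρ_{sname→sname2}(Movie) on aid yields {(34, Gus, Gus), (34, Gus, Mo), (34, Gus, Ned), (34, Gus, Sam), (34, Gus, Yan), (34, Mo, Gus), (34, Mo, Mo), (34, Mo, Ned), (34, Mo, Sam), (34, Mo, Yan), (34, Ned, Gus), (34, Ned, Mo), (34, Ned, Ned), (34, Ned, Sam), (34, Ned, Yan), (34, Sam, Gus), (34, Sam, Mo), (34, Sam, Ned), (34, Sam, Sam), (34, Sam, Yan), (34, Yan, Gus), (34, Yan, Mo), (34, Yan, Ned), (34, Yan, Sam), (34, Yan, Yan), (5, Dee, Dee), (5, Dee, Ola), (5, Dee, Yan), (5, Ola, Dee), (5, Ola, Ola), (5, Ola, Yan), (5, Yan, Dee), (5, Yan, Ola), (5, Yan, Yan)}.
Apply σ_{sname != sname2}; surviving tuples: {(34, Gus, Mo), (34, Gus, Ned), (34, Gus, Sam), (34, Gus, Yan), (34, Mo, Gus), (34, Mo, Ned), (34, Mo, Sam), (34, Mo, Yan), (34, Ned, Gus), (34, Ned, Mo), (34, Ned, Sam), (34, Ned, Yan), (34, Sam, Gus), (34, Sam, Mo), (34, Sam, Ned), (34, Sam, Yan), (34, Yan, Gus), (34, Yan, Mo), (34, Yan, Ned), (34, Yan, Sam), (5, Dee, Ola), (5, Dee, Yan), (5, Ola, Dee), (5, Ola, Yan), (5, Yan, Dee), (5, Yan, Ola)}
Projecting to aid, sname2 (18 duplicate(s) eliminated): {(34, Gus), (34, Mo), (34, Ned), (34, Sam), (34, Yan), (5, Dee), (5, Ola), (5, Yan)}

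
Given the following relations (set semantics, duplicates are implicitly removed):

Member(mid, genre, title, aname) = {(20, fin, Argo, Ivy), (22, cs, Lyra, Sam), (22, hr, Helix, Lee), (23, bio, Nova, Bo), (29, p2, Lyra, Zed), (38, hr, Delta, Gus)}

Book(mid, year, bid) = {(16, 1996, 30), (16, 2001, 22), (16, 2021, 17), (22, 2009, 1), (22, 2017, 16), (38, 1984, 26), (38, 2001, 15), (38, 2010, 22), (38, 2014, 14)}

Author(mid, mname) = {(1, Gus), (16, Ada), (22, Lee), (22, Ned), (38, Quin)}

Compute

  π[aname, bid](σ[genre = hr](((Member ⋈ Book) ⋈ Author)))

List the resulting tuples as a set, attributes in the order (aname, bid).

Joining Member and Book on mid yields {(22, cs, Lyra, Sam, 2009, 1), (22, cs, Lyra, Sam, 2017, 16), (22, hr, Helix, Lee, 2009, 1), (22, hr, Helix, Lee, 2017, 16), (38, hr, Delta, Gus, 1984, 26), (38, hr, Delta, Gus, 2001, 15), (38, hr, Delta, Gus, 2010, 22), (38, hr, Delta, Gus, 2014, 14)}.
Joining (Member ⋈ Book) and Author on mid yields {(22, cs, Lyra, Sam, 2009, 1, Lee), (22, cs, Lyra, Sam, 2009, 1, Ned), (22, cs, Lyra, Sam, 2017, 16, Lee), (22, cs, Lyra, Sam, 2017, 16, Ned), (22, hr, Helix, Lee, 2009, 1, Lee), (22, hr, Helix, Lee, 2009, 1, Ned), (22, hr, Helix, Lee, 2017, 16, Lee), (22, hr, Helix, Lee, 2017, 16, Ned), (38, hr, Delta, Gus, 1984, 26, Quin), (38, hr, Delta, Gus, 2001, 15, Quin), (38, hr, Delta, Gus, 2010, 22, Quin), (38, hr, Delta, Gus, 2014, 14, Quin)}.
Apply σ_{genre = hr}; surviving tuples: {(22, hr, Helix, Lee, 2009, 1, Lee), (22, hr, Helix, Lee, 2009, 1, Ned), (22, hr, Helix, Lee, 2017, 16, Lee), (22, hr, Helix, Lee, 2017, 16, Ned), (38, hr, Delta, Gus, 1984, 26, Quin), (38, hr, Delta, Gus, 2001, 15, Quin), (38, hr, Delta, Gus, 2010, 22, Quin), (38, hr, Delta, Gus, 2014, 14, Quin)}
Projecting to aname, bid (2 duplicate(s) eliminated): {(Gus, 14), (Gus, 15), (Gus, 22), (Gus, 26), (Lee, 1), (Lee, 16)}

{(Gus, 14), (Gus, 15), (Gus, 22), (Gus, 26), (Lee, 1), (Lee, 16)}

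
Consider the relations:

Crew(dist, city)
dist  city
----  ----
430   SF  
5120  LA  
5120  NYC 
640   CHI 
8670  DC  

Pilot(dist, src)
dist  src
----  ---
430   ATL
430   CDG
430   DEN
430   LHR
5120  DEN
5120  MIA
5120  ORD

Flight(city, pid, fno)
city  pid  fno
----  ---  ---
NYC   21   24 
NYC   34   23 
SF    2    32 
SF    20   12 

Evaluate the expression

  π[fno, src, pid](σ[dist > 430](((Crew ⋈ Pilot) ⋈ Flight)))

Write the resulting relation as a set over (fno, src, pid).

Joining Crew and Pilot on dist yields {(430, SF, ATL), (430, SF, CDG), (430, SF, DEN), (430, SF, LHR), (5120, LA, DEN), (5120, LA, MIA), (5120, LA, ORD), (5120, NYC, DEN), (5120, NYC, MIA), (5120, NYC, ORD)}.
Joining (Crew ⋈ Pilot) and Flight on city yields {(430, SF, ATL, 2, 32), (430, SF, ATL, 20, 12), (430, SF, CDG, 2, 32), (430, SF, CDG, 20, 12), (430, SF, DEN, 2, 32), (430, SF, DEN, 20, 12), (430, SF, LHR, 2, 32), (430, SF, LHR, 20, 12), (5120, NYC, DEN, 21, 24), (5120, NYC, DEN, 34, 23), (5120, NYC, MIA, 21, 24), (5120, NYC, MIA, 34, 23), (5120, NYC, ORD, 21, 24), (5120, NYC, ORD, 34, 23)}.
Filtering on dist > 430 leaves {(5120, NYC, DEN, 21, 24), (5120, NYC, DEN, 34, 23), (5120, NYC, MIA, 21, 24), (5120, NYC, MIA, 34, 23), (5120, NYC, ORD, 21, 24), (5120, NYC, ORD, 34, 23)}.
π_{fno, src, pid} gives {(23, DEN, 34), (23, MIA, 34), (23, ORD, 34), (24, DEN, 21), (24, MIA, 21), (24, ORD, 21)}.

{(23, DEN, 34), (23, MIA, 34), (23, ORD, 34), (24, DEN, 21), (24, MIA, 21), (24, ORD, 21)}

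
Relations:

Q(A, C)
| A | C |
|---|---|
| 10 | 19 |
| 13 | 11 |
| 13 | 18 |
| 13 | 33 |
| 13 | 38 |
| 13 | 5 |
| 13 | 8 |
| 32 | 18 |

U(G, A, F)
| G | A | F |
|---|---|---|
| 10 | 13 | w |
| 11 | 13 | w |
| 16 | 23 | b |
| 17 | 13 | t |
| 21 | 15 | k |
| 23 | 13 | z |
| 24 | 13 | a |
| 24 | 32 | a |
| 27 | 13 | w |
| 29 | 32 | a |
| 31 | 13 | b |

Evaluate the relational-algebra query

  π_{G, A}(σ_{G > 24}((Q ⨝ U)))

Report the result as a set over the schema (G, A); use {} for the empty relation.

{(27, 13), (29, 32), (31, 13)}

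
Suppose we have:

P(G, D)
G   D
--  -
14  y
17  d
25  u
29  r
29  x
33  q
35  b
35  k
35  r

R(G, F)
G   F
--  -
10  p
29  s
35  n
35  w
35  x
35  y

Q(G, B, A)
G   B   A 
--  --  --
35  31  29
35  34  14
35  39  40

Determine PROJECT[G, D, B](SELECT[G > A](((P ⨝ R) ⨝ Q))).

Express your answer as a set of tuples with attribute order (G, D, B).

Natural join on G: {(29, r, s), (29, x, s), (35, b, n), (35, b, w), (35, b, x), (35, b, y), (35, k, n), (35, k, w), (35, k, x), (35, k, y), (35, r, n), (35, r, w), (35, r, x), (35, r, y)}
Natural join on G: {(35, b, n, 31, 29), (35, b, n, 34, 14), (35, b, n, 39, 40), (35, b, w, 31, 29), (35, b, w, 34, 14), (35, b, w, 39, 40), (35, b, x, 31, 29), (35, b, x, 34, 14), (35, b, x, 39, 40), (35, b, y, 31, 29), (35, b, y, 34, 14), (35, b, y, 39, 40), (35, k, n, 31, 29), (35, k, n, 34, 14), (35, k, n, 39, 40), (35, k, w, 31, 29), (35, k, w, 34, 14), (35, k, w, 39, 40), (35, k, x, 31, 29), (35, k, x, 34, 14), (35, k, x, 39, 40), (35, k, y, 31, 29), (35, k, y, 34, 14), (35, k, y, 39, 40), (35, r, n, 31, 29), (35, r, n, 34, 14), (35, r, n, 39, 40), (35, r, w, 31, 29), (35, r, w, 34, 14), (35, r, w, 39, 40), (35, r, x, 31, 29), (35, r, x, 34, 14), (35, r, x, 39, 40), (35, r, y, 31, 29), (35, r, y, 34, 14), (35, r, y, 39, 40)}
Apply σ_{G > A}; surviving tuples: {(35, b, n, 31, 29), (35, b, n, 34, 14), (35, b, w, 31, 29), (35, b, w, 34, 14), (35, b, x, 31, 29), (35, b, x, 34, 14), (35, b, y, 31, 29), (35, b, y, 34, 14), (35, k, n, 31, 29), (35, k, n, 34, 14), (35, k, w, 31, 29), (35, k, w, 34, 14), (35, k, x, 31, 29), (35, k, x, 34, 14), (35, k, y, 31, 29), (35, k, y, 34, 14), (35, r, n, 31, 29), (35, r, n, 34, 14), (35, r, w, 31, 29), (35, r, w, 34, 14), (35, r, x, 31, 29), (35, r, x, 34, 14), (35, r, y, 31, 29), (35, r, y, 34, 14)}
Keep only column(s) G, D, B (18 duplicate(s) eliminated): {(35, b, 31), (35, b, 34), (35, k, 31), (35, k, 34), (35, r, 31), (35, r, 34)}

{(35, b, 31), (35, b, 34), (35, k, 31), (35, k, 34), (35, r, 31), (35, r, 34)}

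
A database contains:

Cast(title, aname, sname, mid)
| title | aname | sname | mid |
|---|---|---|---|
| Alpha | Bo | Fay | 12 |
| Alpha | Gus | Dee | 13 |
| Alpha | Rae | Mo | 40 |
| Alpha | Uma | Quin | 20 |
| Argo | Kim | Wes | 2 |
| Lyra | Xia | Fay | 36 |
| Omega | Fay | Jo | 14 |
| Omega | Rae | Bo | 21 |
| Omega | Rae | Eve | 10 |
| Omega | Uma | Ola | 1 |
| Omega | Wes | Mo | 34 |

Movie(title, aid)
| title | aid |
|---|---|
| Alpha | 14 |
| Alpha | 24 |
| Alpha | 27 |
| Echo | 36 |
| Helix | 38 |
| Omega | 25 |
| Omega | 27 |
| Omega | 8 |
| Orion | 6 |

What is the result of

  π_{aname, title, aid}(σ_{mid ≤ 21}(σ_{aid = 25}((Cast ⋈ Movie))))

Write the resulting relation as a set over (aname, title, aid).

Joining Cast and Movie on title yields {(Alpha, Bo, Fay, 12, 14), (Alpha, Bo, Fay, 12, 24), (Alpha, Bo, Fay, 12, 27), (Alpha, Gus, Dee, 13, 14), (Alpha, Gus, Dee, 13, 24), (Alpha, Gus, Dee, 13, 27), (Alpha, Rae, Mo, 40, 14), (Alpha, Rae, Mo, 40, 24), (Alpha, Rae, Mo, 40, 27), (Alpha, Uma, Quin, 20, 14), (Alpha, Uma, Quin, 20, 24), (Alpha, Uma, Quin, 20, 27), (Omega, Fay, Jo, 14, 25), (Omega, Fay, Jo, 14, 27), (Omega, Fay, Jo, 14, 8), (Omega, Rae, Bo, 21, 25), (Omega, Rae, Bo, 21, 27), (Omega, Rae, Bo, 21, 8), (Omega, Rae, Eve, 10, 25), (Omega, Rae, Eve, 10, 27), (Omega, Rae, Eve, 10, 8), (Omega, Uma, Ola, 1, 25), (Omega, Uma, Ola, 1, 27), (Omega, Uma, Ola, 1, 8), (Omega, Wes, Mo, 34, 25), (Omega, Wes, Mo, 34, 27), (Omega, Wes, Mo, 34, 8)}.
Apply σ_{aid = 25}; surviving tuples: {(Omega, Fay, Jo, 14, 25), (Omega, Rae, Bo, 21, 25), (Omega, Rae, Eve, 10, 25), (Omega, Uma, Ola, 1, 25), (Omega, Wes, Mo, 34, 25)}
Apply σ_{mid ≤ 21}; surviving tuples: {(Omega, Fay, Jo, 14, 25), (Omega, Rae, Bo, 21, 25), (Omega, Rae, Eve, 10, 25), (Omega, Uma, Ola, 1, 25)}
Projecting to aname, title, aid (1 duplicate(s) eliminated): {(Fay, Omega, 25), (Rae, Omega, 25), (Uma, Omega, 25)}

{(Fay, Omega, 25), (Rae, Omega, 25), (Uma, Omega, 25)}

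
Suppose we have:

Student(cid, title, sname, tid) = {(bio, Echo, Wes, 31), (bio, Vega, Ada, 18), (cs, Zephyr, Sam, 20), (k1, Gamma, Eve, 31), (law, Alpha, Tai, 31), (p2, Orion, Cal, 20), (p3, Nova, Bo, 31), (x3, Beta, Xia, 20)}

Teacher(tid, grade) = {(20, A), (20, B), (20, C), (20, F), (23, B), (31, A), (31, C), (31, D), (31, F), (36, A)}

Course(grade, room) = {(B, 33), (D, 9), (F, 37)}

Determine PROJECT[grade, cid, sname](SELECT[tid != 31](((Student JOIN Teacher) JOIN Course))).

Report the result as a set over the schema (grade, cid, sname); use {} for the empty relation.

Natural join on tid: {(bio, Echo, Wes, 31, A), (bio, Echo, Wes, 31, C), (bio, Echo, Wes, 31, D), (bio, Echo, Wes, 31, F), (cs, Zephyr, Sam, 20, A), (cs, Zephyr, Sam, 20, B), (cs, Zephyr, Sam, 20, C), (cs, Zephyr, Sam, 20, F), (k1, Gamma, Eve, 31, A), (k1, Gamma, Eve, 31, C), (k1, Gamma, Eve, 31, D), (k1, Gamma, Eve, 31, F), (law, Alpha, Tai, 31, A), (law, Alpha, Tai, 31, C), (law, Alpha, Tai, 31, D), (law, Alpha, Tai, 31, F), (p2, Orion, Cal, 20, A), (p2, Orion, Cal, 20, B), (p2, Orion, Cal, 20, C), (p2, Orion, Cal, 20, F), (p3, Nova, Bo, 31, A), (p3, Nova, Bo, 31, C), (p3, Nova, Bo, 31, D), (p3, Nova, Bo, 31, F), (x3, Beta, Xia, 20, A), (x3, Beta, Xia, 20, B), (x3, Beta, Xia, 20, C), (x3, Beta, Xia, 20, F)}
Natural join on grade: {(bio, Echo, Wes, 31, D, 9), (bio, Echo, Wes, 31, F, 37), (cs, Zephyr, Sam, 20, B, 33), (cs, Zephyr, Sam, 20, F, 37), (k1, Gamma, Eve, 31, D, 9), (k1, Gamma, Eve, 31, F, 37), (law, Alpha, Tai, 31, D, 9), (law, Alpha, Tai, 31, F, 37), (p2, Orion, Cal, 20, B, 33), (p2, Orion, Cal, 20, F, 37), (p3, Nova, Bo, 31, D, 9), (p3, Nova, Bo, 31, F, 37), (x3, Beta, Xia, 20, B, 33), (x3, Beta, Xia, 20, F, 37)}
Apply σ_{tid != 31}; surviving tuples: {(cs, Zephyr, Sam, 20, B, 33), (cs, Zephyr, Sam, 20, F, 37), (p2, Orion, Cal, 20, B, 33), (p2, Orion, Cal, 20, F, 37), (x3, Beta, Xia, 20, B, 33), (x3, Beta, Xia, 20, F, 37)}
π[grade, cid, sname]: project onto (grade, cid, sname) → {(B, cs, Sam), (B, p2, Cal), (B, x3, Xia), (F, cs, Sam), (F, p2, Cal), (F, x3, Xia)}

{(B, cs, Sam), (B, p2, Cal), (B, x3, Xia), (F, cs, Sam), (F, p2, Cal), (F, x3, Xia)}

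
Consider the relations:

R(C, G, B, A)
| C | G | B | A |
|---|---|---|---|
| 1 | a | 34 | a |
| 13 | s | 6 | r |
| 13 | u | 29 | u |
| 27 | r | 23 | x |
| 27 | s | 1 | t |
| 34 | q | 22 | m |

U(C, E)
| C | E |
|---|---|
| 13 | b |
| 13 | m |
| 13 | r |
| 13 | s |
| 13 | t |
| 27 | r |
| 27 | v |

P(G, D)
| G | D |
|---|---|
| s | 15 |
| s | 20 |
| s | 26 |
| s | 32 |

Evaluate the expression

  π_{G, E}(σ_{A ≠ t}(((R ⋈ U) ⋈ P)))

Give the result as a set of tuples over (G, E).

Natural join on C: {(13, s, 6, r, b), (13, s, 6, r, m), (13, s, 6, r, r), (13, s, 6, r, s), (13, s, 6, r, t), (13, u, 29, u, b), (13, u, 29, u, m), (13, u, 29, u, r), (13, u, 29, u, s), (13, u, 29, u, t), (27, r, 23, x, r), (27, r, 23, x, v), (27, s, 1, t, r), (27, s, 1, t, v)}
Natural join on G: {(13, s, 6, r, b, 15), (13, s, 6, r, b, 20), (13, s, 6, r, b, 26), (13, s, 6, r, b, 32), (13, s, 6, r, m, 15), (13, s, 6, r, m, 20), (13, s, 6, r, m, 26), (13, s, 6, r, m, 32), (13, s, 6, r, r, 15), (13, s, 6, r, r, 20), (13, s, 6, r, r, 26), (13, s, 6, r, r, 32), (13, s, 6, r, s, 15), (13, s, 6, r, s, 20), (13, s, 6, r, s, 26), (13, s, 6, r, s, 32), (13, s, 6, r, t, 15), (13, s, 6, r, t, 20), (13, s, 6, r, t, 26), (13, s, 6, r, t, 32), (27, s, 1, t, r, 15), (27, s, 1, t, r, 20), (27, s, 1, t, r, 26), (27, s, 1, t, r, 32), (27, s, 1, t, v, 15), (27, s, 1, t, v, 20), (27, s, 1, t, v, 26), (27, s, 1, t, v, 32)}
Selection A ≠ t: {(13, s, 6, r, b, 15), (13, s, 6, r, b, 20), (13, s, 6, r, b, 26), (13, s, 6, r, b, 32), (13, s, 6, r, m, 15), (13, s, 6, r, m, 20), (13, s, 6, r, m, 26), (13, s, 6, r, m, 32), (13, s, 6, r, r, 15), (13, s, 6, r, r, 20), (13, s, 6, r, r, 26), (13, s, 6, r, r, 32), (13, s, 6, r, s, 15), (13, s, 6, r, s, 20), (13, s, 6, r, s, 26), (13, s, 6, r, s, 32), (13, s, 6, r, t, 15), (13, s, 6, r, t, 20), (13, s, 6, r, t, 26), (13, s, 6, r, t, 32)}
π[G, E]: project onto (G, E) (15 duplicate(s) eliminated) → {(s, b), (s, m), (s, r), (s, s), (s, t)}

{(s, b), (s, m), (s, r), (s, s), (s, t)}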